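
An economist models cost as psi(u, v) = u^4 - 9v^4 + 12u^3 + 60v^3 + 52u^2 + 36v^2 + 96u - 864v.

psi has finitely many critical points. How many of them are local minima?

psi separates as a function of u plus a function of v, so ∇psi=0 decouples.
∂psi/∂u = 4(u + 2)(u + 3)(u + 4) = 0 at u ∈ {-4, -3, -2}; ∂psi/∂v = -36(v - 4)(v - 3)(v + 2) = 0 at v ∈ {-2, 3, 4}.
The Hessian is diagonal: diag(psi_uu, psi_vv). Second derivatives: psi_uu(-4)=8, psi_uu(-3)=-4, psi_uu(-2)=8; psi_vv(-2)=-1080, psi_vv(3)=180, psi_vv(4)=-216.
Local minima occur where both diagonal entries positive: (-4, 3), (-2, 3). Count: 2.

2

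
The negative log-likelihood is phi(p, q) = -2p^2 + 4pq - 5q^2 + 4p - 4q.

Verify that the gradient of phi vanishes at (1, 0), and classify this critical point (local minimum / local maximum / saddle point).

∇phi = (-4p + 4q + 4, 4p - 10q - 4); substituting (1, 0) gives ∇phi = (0, 0), so (1, 0) is indeed a critical point.
The Hessian of phi is constant: H = [[-4, 4], [4, -10]].
det(H) = (-4)·(-10) − 4² = 24.
det(H) > 0 and tr(H) = -14 < 0, so H is negative definite and the point is a local maximum.

local maximum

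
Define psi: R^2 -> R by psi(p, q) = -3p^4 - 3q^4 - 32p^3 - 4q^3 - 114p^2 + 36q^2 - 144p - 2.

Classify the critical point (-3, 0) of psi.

The mixed partial ∂²psi/∂p∂q is 0, so the Hessian at any point is diag(psi_pp, psi_qq) = diag(-12(3p^2 + 16p + 19), 12(-3q^2 - 2q + 6)).
At (-3, 0): H = diag(24, 72).
Both eigenvalues are positive, so H is positive definite: a local minimum.

local minimum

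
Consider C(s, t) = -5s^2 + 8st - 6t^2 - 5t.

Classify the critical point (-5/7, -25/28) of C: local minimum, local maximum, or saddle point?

local maximum

The Hessian of C is constant: H = [[-10, 8], [8, -12]].
det(H) = (-10)·(-12) − 8² = 56.
det(H) > 0 and tr(H) = -22 < 0, so H is negative definite and the point is a local maximum.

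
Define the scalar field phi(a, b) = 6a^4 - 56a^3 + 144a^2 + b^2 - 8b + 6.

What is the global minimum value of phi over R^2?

-10

phi(a,b) separates as P(a) + Q(b) + 6, so its minimum is min P + min Q + 6.
P'(a) = 24a(a - 4)(a - 3) vanishes at a ∈ {0, 3, 4}; Q'(b) = 2b - 8 vanishes at b ∈ {4}.
Local minima of P (where P''>0): P(0)=0, P(4)=256. Local minima of Q: Q(4)=-16.
So the global minimum of phi is P(0) + Q(4) + 6 = 0 − 16 + 6 = -10, attained at (0, 4).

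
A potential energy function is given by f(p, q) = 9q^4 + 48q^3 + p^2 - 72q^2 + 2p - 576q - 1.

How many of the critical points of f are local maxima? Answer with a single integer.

0

f separates as a function of p plus a function of q, so ∇f=0 decouples.
∂f/∂p = 2(p + 1) = 0 at p ∈ {-1}; ∂f/∂q = 36(q - 2)(q + 2)(q + 4) = 0 at q ∈ {-4, -2, 2}.
The Hessian is diagonal: diag(f_pp, f_qq). Second derivatives: f_pp(-1)=2; f_qq(-4)=432, f_qq(-2)=-288, f_qq(2)=864.
Local maxima occur where both diagonal entries negative: none. Count: 0.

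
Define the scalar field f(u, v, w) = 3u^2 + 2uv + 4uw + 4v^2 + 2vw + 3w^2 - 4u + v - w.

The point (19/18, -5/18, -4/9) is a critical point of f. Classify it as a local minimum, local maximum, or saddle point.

local minimum

The Hessian is constant: H = [[6, 2, 4], [2, 8, 2], [4, 2, 6]].
Leading principal minors: Δ₁ = 6, Δ₂ = 44, Δ₃ = 144.
All leading minors are positive, so H is positive definite: a local minimum.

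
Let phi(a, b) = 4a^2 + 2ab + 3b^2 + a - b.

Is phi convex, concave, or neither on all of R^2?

phi is quadratic, so its Hessian is the constant matrix H = [[8, 2], [2, 6]].
det(H) = 44, tr(H) = 14.
det(H) > 0 and tr(H) > 0, so H is positive definite everywhere: convex.

convex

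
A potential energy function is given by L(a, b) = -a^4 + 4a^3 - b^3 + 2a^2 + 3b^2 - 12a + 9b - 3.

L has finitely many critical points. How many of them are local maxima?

L separates as a function of a plus a function of b, so ∇L=0 decouples.
∂L/∂a = -4(a - 3)(a - 1)(a + 1) = 0 at a ∈ {-1, 1, 3}; ∂L/∂b = -3(b - 3)(b + 1) = 0 at b ∈ {-1, 3}.
The Hessian is diagonal: diag(L_aa, L_bb). Second derivatives: L_aa(-1)=-32, L_aa(1)=16, L_aa(3)=-32; L_bb(-1)=12, L_bb(3)=-12.
Local maxima occur where both diagonal entries negative: (-1, 3), (3, 3). Count: 2.

2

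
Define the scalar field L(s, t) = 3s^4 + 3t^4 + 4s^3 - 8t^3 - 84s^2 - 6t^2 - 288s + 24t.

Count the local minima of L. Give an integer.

L separates as a function of s plus a function of t, so ∇L=0 decouples.
∂L/∂s = 12(s - 4)(s + 2)(s + 3) = 0 at s ∈ {-3, -2, 4}; ∂L/∂t = 12(t - 2)(t - 1)(t + 1) = 0 at t ∈ {-1, 1, 2}.
The Hessian is diagonal: diag(L_ss, L_tt). Second derivatives: L_ss(-3)=84, L_ss(-2)=-72, L_ss(4)=504; L_tt(-1)=72, L_tt(1)=-24, L_tt(2)=36.
Local minima occur where both diagonal entries positive: (-3, -1), (-3, 2), (4, -1), (4, 2). Count: 4.

4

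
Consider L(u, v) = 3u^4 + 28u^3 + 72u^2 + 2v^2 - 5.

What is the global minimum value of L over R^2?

L(u,v) separates as P(u) + Q(v) − 5, so its minimum is min P + min Q − 5.
P'(u) = 12u(u + 3)(u + 4) vanishes at u ∈ {-4, -3, 0}; Q'(v) = 4v vanishes at v ∈ {0}.
Local minima of P (where P''>0): P(-4)=128, P(0)=0. Local minima of Q: Q(0)=0.
So the global minimum of L is P(0) + Q(0) − 5 = 0 + 0 − 5 = -5, attained at (0, 0).

-5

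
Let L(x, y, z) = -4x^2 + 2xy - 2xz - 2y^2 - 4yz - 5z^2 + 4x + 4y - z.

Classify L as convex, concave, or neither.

concave

L is quadratic, so its Hessian is the constant matrix H = [[-8, 2, -2], [2, -4, -4], [-2, -4, -10]].
Leading principal minors: -8, 28, -104.
Signs alternate −, +, − ⇒ H ≺ 0 ⇒ concave.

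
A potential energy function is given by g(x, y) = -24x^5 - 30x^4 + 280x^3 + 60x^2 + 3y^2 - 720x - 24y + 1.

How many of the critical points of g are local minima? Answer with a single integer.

g separates as a function of x plus a function of y, so ∇g=0 decouples.
∂g/∂x = -120(x - 2)(x - 1)(x + 1)(x + 3) = 0 at x ∈ {-3, -1, 1, 2}; ∂g/∂y = 6(y - 4) = 0 at y ∈ {4}.
The Hessian is diagonal: diag(g_xx, g_yy). Second derivatives: g_xx(-3)=4800, g_xx(-1)=-1440, g_xx(1)=960, g_xx(2)=-1800; g_yy(4)=6.
Local minima occur where both diagonal entries positive: (-3, 4), (1, 4). Count: 2.

2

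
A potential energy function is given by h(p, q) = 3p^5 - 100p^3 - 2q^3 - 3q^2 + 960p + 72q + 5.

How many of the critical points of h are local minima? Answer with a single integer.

2

h separates as a function of p plus a function of q, so ∇h=0 decouples.
∂h/∂p = 15(p - 4)(p - 2)(p + 2)(p + 4) = 0 at p ∈ {-4, -2, 2, 4}; ∂h/∂q = -6(q - 3)(q + 4) = 0 at q ∈ {-4, 3}.
The Hessian is diagonal: diag(h_pp, h_qq). Second derivatives: h_pp(-4)=-1440, h_pp(-2)=720, h_pp(2)=-720, h_pp(4)=1440; h_qq(-4)=42, h_qq(3)=-42.
Local minima occur where both diagonal entries positive: (-2, -4), (4, -4). Count: 2.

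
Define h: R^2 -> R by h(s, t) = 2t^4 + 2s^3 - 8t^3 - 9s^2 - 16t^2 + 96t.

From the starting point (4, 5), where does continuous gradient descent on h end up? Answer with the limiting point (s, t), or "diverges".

(3, 3)

h is separable, so gradient descent decouples: s follows -∂h/∂s, t follows -∂h/∂t.
∂h/∂s = 6s(s - 3); at s=4 this is 24, so s decreases.
∂h/∂t = 8(t - 3)(t - 2)(t + 2); at t=5 this is 336, so t decreases.
s converges to its nearest critical value 3 (a local min of the s-part); t converges to 3. The iterate converges to (3, 3).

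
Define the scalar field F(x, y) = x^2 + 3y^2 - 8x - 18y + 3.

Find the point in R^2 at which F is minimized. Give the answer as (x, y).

(4, 3)

F(x,y) separates as P(x) + Q(y) + 3, so its minimum is min P + min Q + 3.
P'(x) = 2x - 8 vanishes at x ∈ {4}; Q'(y) = 6y - 18 vanishes at y ∈ {3}.
Local minima of P (where P''>0): P(4)=-16. Local minima of Q: Q(3)=-27.
So the global minimum of F is P(4) + Q(3) + 3 = -16 − 27 + 3 = -40, attained at (4, 3).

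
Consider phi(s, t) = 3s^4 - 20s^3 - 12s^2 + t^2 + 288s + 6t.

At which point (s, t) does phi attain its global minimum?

phi(s,t) separates as P(s) + Q(t), so its minimum is min P + min Q.
P'(s) = 12(s - 4)(s - 3)(s + 2) vanishes at s ∈ {-2, 3, 4}; Q'(t) = 2(t + 3) vanishes at t ∈ {-3}.
Local minima of P (where P''>0): P(-2)=-416, P(4)=448. Local minima of Q: Q(-3)=-9.
So the global minimum of phi is P(-2) + Q(-3) = -416 − 9 = -425, attained at (-2, -3).

(-2, -3)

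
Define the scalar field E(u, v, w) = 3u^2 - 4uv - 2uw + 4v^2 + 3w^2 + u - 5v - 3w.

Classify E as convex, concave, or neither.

convex

E is quadratic, so its Hessian is the constant matrix H = [[6, -4, -2], [-4, 8, 0], [-2, 0, 6]].
Leading principal minors: 6, 32, 160.
All positive ⇒ H ≻ 0 ⇒ convex.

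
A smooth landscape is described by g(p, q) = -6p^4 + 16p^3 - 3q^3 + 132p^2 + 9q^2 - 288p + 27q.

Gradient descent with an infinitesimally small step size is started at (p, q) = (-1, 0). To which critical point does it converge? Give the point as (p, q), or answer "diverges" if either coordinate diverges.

(1, -1)

g is separable, so gradient descent decouples: p follows -∂g/∂p, q follows -∂g/∂q.
∂g/∂p = -24(p - 4)(p - 1)(p + 3); at p=-1 this is -480, so p increases.
∂g/∂q = -9(q - 3)(q + 1); at q=0 this is 27, so q decreases.
p converges to its nearest critical value 1 (a local min of the p-part); q converges to -1. The iterate converges to (1, -1).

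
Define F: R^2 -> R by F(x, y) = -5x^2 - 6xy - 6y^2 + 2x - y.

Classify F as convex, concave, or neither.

concave

F is quadratic, so its Hessian is the constant matrix H = [[-10, -6], [-6, -12]].
det(H) = 84, tr(H) = -22.
det(H) > 0 and tr(H) < 0, so H is negative definite everywhere: concave.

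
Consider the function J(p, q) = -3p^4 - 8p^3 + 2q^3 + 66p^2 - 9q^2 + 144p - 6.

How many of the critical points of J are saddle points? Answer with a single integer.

J separates as a function of p plus a function of q, so ∇J=0 decouples.
∂J/∂p = -12(p - 3)(p + 1)(p + 4) = 0 at p ∈ {-4, -1, 3}; ∂J/∂q = 6q(q - 3) = 0 at q ∈ {0, 3}.
The Hessian is diagonal: diag(J_pp, J_qq). Second derivatives: J_pp(-4)=-252, J_pp(-1)=144, J_pp(3)=-336; J_qq(0)=-18, J_qq(3)=18.
Saddle points occur where the two diagonal entries have opposite signs: (-4, 3), (-1, 0), (3, 3). Count: 3.

3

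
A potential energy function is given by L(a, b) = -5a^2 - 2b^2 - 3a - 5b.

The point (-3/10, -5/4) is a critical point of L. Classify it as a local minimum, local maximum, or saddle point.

local maximum

The Hessian of L is constant: H = [[-10, 0], [0, -4]].
det(H) = (-10)·(-4) − 0² = 40.
det(H) > 0 and tr(H) = -14 < 0, so H is negative definite and the point is a local maximum.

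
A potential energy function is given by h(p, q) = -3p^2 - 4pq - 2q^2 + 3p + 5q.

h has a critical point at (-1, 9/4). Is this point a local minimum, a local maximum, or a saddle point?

The Hessian of h is constant: H = [[-6, -4], [-4, -4]].
det(H) = (-6)·(-4) − (-4)² = 8.
det(H) > 0 and tr(H) = -10 < 0, so H is negative definite and the point is a local maximum.

local maximum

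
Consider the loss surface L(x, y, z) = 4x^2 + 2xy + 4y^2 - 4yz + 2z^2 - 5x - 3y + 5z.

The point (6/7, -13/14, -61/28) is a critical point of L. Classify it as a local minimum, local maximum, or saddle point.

local minimum

The Hessian is constant: H = [[8, 2, 0], [2, 8, -4], [0, -4, 4]].
Leading principal minors: Δ₁ = 8, Δ₂ = 60, Δ₃ = 112.
All leading minors are positive, so H is positive definite: a local minimum.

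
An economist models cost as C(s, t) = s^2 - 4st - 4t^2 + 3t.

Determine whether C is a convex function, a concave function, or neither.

neither

C is quadratic, so its Hessian is the constant matrix H = [[2, -4], [-4, -8]].
det(H) = -32, tr(H) = -6.
det(H) < 0, so H is indefinite: neither convex nor concave.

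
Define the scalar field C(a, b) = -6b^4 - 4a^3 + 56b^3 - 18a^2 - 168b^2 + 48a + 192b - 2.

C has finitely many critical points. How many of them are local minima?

1

C separates as a function of a plus a function of b, so ∇C=0 decouples.
∂C/∂a = -12(a - 1)(a + 4) = 0 at a ∈ {-4, 1}; ∂C/∂b = -24(b - 4)(b - 2)(b - 1) = 0 at b ∈ {1, 2, 4}.
The Hessian is diagonal: diag(C_aa, C_bb). Second derivatives: C_aa(-4)=60, C_aa(1)=-60; C_bb(1)=-72, C_bb(2)=48, C_bb(4)=-144.
Local minima occur where both diagonal entries positive: (-4, 2). Count: 1.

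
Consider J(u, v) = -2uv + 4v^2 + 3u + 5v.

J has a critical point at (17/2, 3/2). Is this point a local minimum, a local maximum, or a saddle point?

saddle point

The Hessian of J is constant: H = [[0, -2], [-2, 8]].
det(H) = 0·8 − (-2)² = -4.
Since det(H) < 0, H is indefinite and the critical point is a saddle point.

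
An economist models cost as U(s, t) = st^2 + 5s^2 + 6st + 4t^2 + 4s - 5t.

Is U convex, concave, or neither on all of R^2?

neither

The term st^2 is cubic, so the Hessian is not constant.
∂²U/∂t² = 2s + 8, which takes both signs as s varies (negative for sufficiently negative s). A diagonal entry of the Hessian changing sign means the Hessian is neither positive- nor negative-semidefinite on all of R^2.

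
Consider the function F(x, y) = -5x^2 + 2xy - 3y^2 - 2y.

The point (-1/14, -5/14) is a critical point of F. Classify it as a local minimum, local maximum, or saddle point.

local maximum

The Hessian of F is constant: H = [[-10, 2], [2, -6]].
det(H) = (-10)·(-6) − 2² = 56.
det(H) > 0 and tr(H) = -16 < 0, so H is negative definite and the point is a local maximum.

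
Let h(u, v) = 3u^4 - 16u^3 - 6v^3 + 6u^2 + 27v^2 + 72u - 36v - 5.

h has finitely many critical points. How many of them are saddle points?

3

h separates as a function of u plus a function of v, so ∇h=0 decouples.
∂h/∂u = 12(u - 3)(u - 2)(u + 1) = 0 at u ∈ {-1, 2, 3}; ∂h/∂v = -18(v - 2)(v - 1) = 0 at v ∈ {1, 2}.
The Hessian is diagonal: diag(h_uu, h_vv). Second derivatives: h_uu(-1)=144, h_uu(2)=-36, h_uu(3)=48; h_vv(1)=18, h_vv(2)=-18.
Saddle points occur where the two diagonal entries have opposite signs: (-1, 2), (2, 1), (3, 2). Count: 3.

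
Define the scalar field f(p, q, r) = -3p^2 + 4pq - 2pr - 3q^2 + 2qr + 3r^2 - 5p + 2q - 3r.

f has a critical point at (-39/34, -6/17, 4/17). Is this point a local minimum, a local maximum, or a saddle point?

saddle point

The Hessian is constant: H = [[-6, 4, -2], [4, -6, 2], [-2, 2, 6]].
Leading principal minors: Δ₁ = -6, Δ₂ = 20, Δ₃ = 136.
The minors fit neither the all-positive nor the alternating-sign pattern, so H is indefinite: a saddle point.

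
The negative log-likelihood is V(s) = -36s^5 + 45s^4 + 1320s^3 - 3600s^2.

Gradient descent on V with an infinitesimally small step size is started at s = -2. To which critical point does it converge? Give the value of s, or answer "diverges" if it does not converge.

-5

V'(s) = -180s(s - 4)(s - 2)(s + 5), so V'(-2) = 25920.
Gradient descent moves in the -V' direction, i.e. s is decreasing.
The nearest critical point in that direction is s = -5, where V'' = 56700 > 0 (a local minimum). The iterate converges there.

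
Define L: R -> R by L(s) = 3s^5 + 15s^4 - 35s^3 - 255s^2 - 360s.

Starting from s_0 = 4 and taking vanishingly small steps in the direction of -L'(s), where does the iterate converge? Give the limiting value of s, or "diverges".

L'(s) = 15(s - 3)(s + 1)(s + 2)(s + 4), so L'(4) = 3600.
Gradient descent moves in the -L' direction, i.e. s is decreasing.
The nearest critical point in that direction is s = 3, where L'' = 2100 > 0 (a local minimum). The iterate converges there.

3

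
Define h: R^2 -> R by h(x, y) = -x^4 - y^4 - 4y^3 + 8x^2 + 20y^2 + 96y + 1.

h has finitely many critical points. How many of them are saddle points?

4

h separates as a function of x plus a function of y, so ∇h=0 decouples.
∂h/∂x = -4x(x - 2)(x + 2) = 0 at x ∈ {-2, 0, 2}; ∂h/∂y = -4(y - 3)(y + 2)(y + 4) = 0 at y ∈ {-4, -2, 3}.
The Hessian is diagonal: diag(h_xx, h_yy). Second derivatives: h_xx(-2)=-32, h_xx(0)=16, h_xx(2)=-32; h_yy(-4)=-56, h_yy(-2)=40, h_yy(3)=-140.
Saddle points occur where the two diagonal entries have opposite signs: (-2, -2), (0, -4), (0, 3), (2, -2). Count: 4.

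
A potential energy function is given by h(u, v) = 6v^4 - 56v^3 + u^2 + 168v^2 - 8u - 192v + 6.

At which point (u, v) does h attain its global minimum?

(4, 4)

h(u,v) separates as P(u) + Q(v) + 6, so its minimum is min P + min Q + 6.
P'(u) = 2u - 8 vanishes at u ∈ {4}; Q'(v) = 24(v - 4)(v - 2)(v - 1) vanishes at v ∈ {1, 2, 4}.
Local minima of P (where P''>0): P(4)=-16. Local minima of Q: Q(1)=-74, Q(4)=-128.
So the global minimum of h is P(4) + Q(4) + 6 = -16 − 128 + 6 = -138, attained at (4, 4).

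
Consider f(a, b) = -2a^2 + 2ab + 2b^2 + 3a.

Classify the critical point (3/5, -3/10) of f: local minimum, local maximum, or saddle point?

The Hessian of f is constant: H = [[-4, 2], [2, 4]].
det(H) = (-4)·4 − 2² = -20.
Since det(H) < 0, H is indefinite and the critical point is a saddle point.

saddle point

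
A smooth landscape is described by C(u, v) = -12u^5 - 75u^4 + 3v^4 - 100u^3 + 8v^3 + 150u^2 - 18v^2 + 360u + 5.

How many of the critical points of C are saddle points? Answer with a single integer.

6

C separates as a function of u plus a function of v, so ∇C=0 decouples.
∂C/∂u = -60(u - 1)(u + 1)(u + 2)(u + 3) = 0 at u ∈ {-3, -2, -1, 1}; ∂C/∂v = 12v(v - 1)(v + 3) = 0 at v ∈ {-3, 0, 1}.
The Hessian is diagonal: diag(C_uu, C_vv). Second derivatives: C_uu(-3)=480, C_uu(-2)=-180, C_uu(-1)=240, C_uu(1)=-1440; C_vv(-3)=144, C_vv(0)=-36, C_vv(1)=48.
Saddle points occur where the two diagonal entries have opposite signs: (-3, 0), (-2, -3), (-2, 1), (-1, 0), (1, -3), (1, 1). Count: 6.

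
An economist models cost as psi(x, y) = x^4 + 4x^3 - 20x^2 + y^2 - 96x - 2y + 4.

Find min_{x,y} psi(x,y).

-276

psi(x,y) separates as P(x) + Q(y) + 4, so its minimum is min P + min Q + 4.
P'(x) = 4(x - 3)(x + 2)(x + 4) vanishes at x ∈ {-4, -2, 3}; Q'(y) = 2y - 2 vanishes at y ∈ {1}.
Local minima of P (where P''>0): P(-4)=64, P(3)=-279. Local minima of Q: Q(1)=-1.
So the global minimum of psi is P(3) + Q(1) + 4 = -279 − 1 + 4 = -276, attained at (3, 1).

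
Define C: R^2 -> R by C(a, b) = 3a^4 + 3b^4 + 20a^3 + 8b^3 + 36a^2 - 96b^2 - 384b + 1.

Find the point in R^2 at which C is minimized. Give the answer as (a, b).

(0, 4)

C(a,b) separates as P(a) + Q(b) + 1, so its minimum is min P + min Q + 1.
P'(a) = 12a(a + 2)(a + 3) vanishes at a ∈ {-3, -2, 0}; Q'(b) = 12(b - 4)(b + 2)(b + 4) vanishes at b ∈ {-4, -2, 4}.
Local minima of P (where P''>0): P(-3)=27, P(0)=0. Local minima of Q: Q(-4)=256, Q(4)=-1792.
So the global minimum of C is P(0) + Q(4) + 1 = 0 − 1792 + 1 = -1791, attained at (0, 4).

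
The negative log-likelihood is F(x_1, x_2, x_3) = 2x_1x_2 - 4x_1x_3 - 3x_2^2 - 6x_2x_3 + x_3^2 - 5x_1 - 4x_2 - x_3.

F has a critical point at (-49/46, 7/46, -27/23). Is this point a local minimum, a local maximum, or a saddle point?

The Hessian is constant: H = [[0, 2, -4], [2, -6, -6], [-4, -6, 2]].
Leading principal minors: Δ₁ = 0, Δ₂ = -4, Δ₃ = 184.
The minors fit neither the all-positive nor the alternating-sign pattern, so H is indefinite: a saddle point.

saddle point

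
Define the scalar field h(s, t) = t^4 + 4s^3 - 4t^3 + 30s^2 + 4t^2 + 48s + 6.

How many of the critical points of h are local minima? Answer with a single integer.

2

h separates as a function of s plus a function of t, so ∇h=0 decouples.
∂h/∂s = 12(s + 1)(s + 4) = 0 at s ∈ {-4, -1}; ∂h/∂t = 4t(t - 2)(t - 1) = 0 at t ∈ {0, 1, 2}.
The Hessian is diagonal: diag(h_ss, h_tt). Second derivatives: h_ss(-4)=-36, h_ss(-1)=36; h_tt(0)=8, h_tt(1)=-4, h_tt(2)=8.
Local minima occur where both diagonal entries positive: (-1, 0), (-1, 2). Count: 2.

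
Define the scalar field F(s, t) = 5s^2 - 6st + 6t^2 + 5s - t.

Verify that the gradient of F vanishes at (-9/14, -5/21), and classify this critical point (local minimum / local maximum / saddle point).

∇F = (10s - 6t + 5, -6s + 12t - 1); substituting (-9/14, -5/21) gives ∇F = (0, 0), so (-9/14, -5/21) is indeed a critical point.
The Hessian of F is constant: H = [[10, -6], [-6, 12]].
det(H) = 10·12 − (-6)² = 84.
det(H) > 0 and tr(H) = 22 > 0, so H is positive definite and the point is a local minimum.

local minimum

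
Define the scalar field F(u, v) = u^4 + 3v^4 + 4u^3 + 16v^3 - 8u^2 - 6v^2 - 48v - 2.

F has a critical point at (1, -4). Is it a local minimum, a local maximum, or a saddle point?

local minimum

The mixed partial ∂²F/∂u∂v is 0, so the Hessian at any point is diag(F_uu, F_vv) = diag(4(3u^2 + 6u - 4), 12(3v^2 + 8v - 1)).
At (1, -4): H = diag(20, 180).
Both eigenvalues are positive, so H is positive definite: a local minimum.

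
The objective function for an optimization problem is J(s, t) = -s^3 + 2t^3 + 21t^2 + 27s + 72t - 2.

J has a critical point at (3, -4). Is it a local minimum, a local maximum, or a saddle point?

local maximum

The mixed partial ∂²J/∂s∂t is 0, so the Hessian at any point is diag(J_ss, J_tt) = diag(-6s, 6(2t + 7)).
At (3, -4): H = diag(-18, -6).
Both eigenvalues are negative, so H is negative definite: a local maximum.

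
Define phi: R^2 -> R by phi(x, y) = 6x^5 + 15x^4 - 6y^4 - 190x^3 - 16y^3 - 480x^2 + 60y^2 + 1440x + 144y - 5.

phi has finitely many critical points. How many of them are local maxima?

phi separates as a function of x plus a function of y, so ∇phi=0 decouples.
∂phi/∂x = 30(x - 4)(x - 1)(x + 3)(x + 4) = 0 at x ∈ {-4, -3, 1, 4}; ∂phi/∂y = -24(y - 2)(y + 1)(y + 3) = 0 at y ∈ {-3, -1, 2}.
The Hessian is diagonal: diag(phi_xx, phi_yy). Second derivatives: phi_xx(-4)=-1200, phi_xx(-3)=840, phi_xx(1)=-1800, phi_xx(4)=5040; phi_yy(-3)=-240, phi_yy(-1)=144, phi_yy(2)=-360.
Local maxima occur where both diagonal entries negative: (-4, -3), (-4, 2), (1, -3), (1, 2). Count: 4.

4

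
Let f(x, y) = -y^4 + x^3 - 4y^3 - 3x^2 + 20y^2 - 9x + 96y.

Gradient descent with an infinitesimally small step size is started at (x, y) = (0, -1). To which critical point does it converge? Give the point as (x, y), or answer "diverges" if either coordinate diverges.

f is separable, so gradient descent decouples: x follows -∂f/∂x, y follows -∂f/∂y.
∂f/∂x = 3(x - 3)(x + 1); at x=0 this is -9, so x increases.
∂f/∂y = -4(y - 3)(y + 2)(y + 4); at y=-1 this is 48, so y decreases.
x converges to its nearest critical value 3 (a local min of the x-part); y converges to -2. The iterate converges to (3, -2).

(3, -2)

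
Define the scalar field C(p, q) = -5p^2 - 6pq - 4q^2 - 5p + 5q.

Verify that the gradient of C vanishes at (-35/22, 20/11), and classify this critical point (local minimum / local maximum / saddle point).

∇C = (-10p - 6q - 5, -6p - 8q + 5); substituting (-35/22, 20/11) gives ∇C = (0, 0), so (-35/22, 20/11) is indeed a critical point.
The Hessian of C is constant: H = [[-10, -6], [-6, -8]].
det(H) = (-10)·(-8) − (-6)² = 44.
det(H) > 0 and tr(H) = -18 < 0, so H is negative definite and the point is a local maximum.

local maximum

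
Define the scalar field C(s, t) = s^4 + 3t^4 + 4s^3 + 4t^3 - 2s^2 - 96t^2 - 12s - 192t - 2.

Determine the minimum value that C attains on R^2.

C(s,t) separates as P(s) + Q(t) − 2, so its minimum is min P + min Q − 2.
P'(s) = 4(s - 1)(s + 1)(s + 3) vanishes at s ∈ {-3, -1, 1}; Q'(t) = 12(t - 4)(t + 1)(t + 4) vanishes at t ∈ {-4, -1, 4}.
Local minima of P (where P''>0): P(-3)=-9, P(1)=-9. Local minima of Q: Q(-4)=-256, Q(4)=-1280.
So the global minimum of C is P(-3) + Q(4) − 2 = -9 − 1280 − 2 = -1291, attained at (-3, 4).

-1291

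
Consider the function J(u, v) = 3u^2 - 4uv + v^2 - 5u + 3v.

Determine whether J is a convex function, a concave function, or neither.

neither

J is quadratic, so its Hessian is the constant matrix H = [[6, -4], [-4, 2]].
det(H) = -4, tr(H) = 8.
det(H) < 0, so H is indefinite: neither convex nor concave.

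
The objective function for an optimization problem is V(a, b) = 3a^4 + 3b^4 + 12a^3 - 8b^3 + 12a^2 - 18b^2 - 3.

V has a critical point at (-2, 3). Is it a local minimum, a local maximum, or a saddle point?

local minimum

The mixed partial ∂²V/∂a∂b is 0, so the Hessian at any point is diag(V_aa, V_bb) = diag(12(3a^2 + 6a + 2), 12(3b^2 - 4b - 3)).
At (-2, 3): H = diag(24, 144).
Both eigenvalues are positive, so H is positive definite: a local minimum.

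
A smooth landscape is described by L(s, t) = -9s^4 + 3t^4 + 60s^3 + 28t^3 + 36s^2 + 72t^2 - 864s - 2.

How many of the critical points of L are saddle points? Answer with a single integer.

5

L separates as a function of s plus a function of t, so ∇L=0 decouples.
∂L/∂s = -36(s - 4)(s - 3)(s + 2) = 0 at s ∈ {-2, 3, 4}; ∂L/∂t = 12t(t + 3)(t + 4) = 0 at t ∈ {-4, -3, 0}.
The Hessian is diagonal: diag(L_ss, L_tt). Second derivatives: L_ss(-2)=-1080, L_ss(3)=180, L_ss(4)=-216; L_tt(-4)=48, L_tt(-3)=-36, L_tt(0)=144.
Saddle points occur where the two diagonal entries have opposite signs: (-2, -4), (-2, 0), (3, -3), (4, -4), (4, 0). Count: 5.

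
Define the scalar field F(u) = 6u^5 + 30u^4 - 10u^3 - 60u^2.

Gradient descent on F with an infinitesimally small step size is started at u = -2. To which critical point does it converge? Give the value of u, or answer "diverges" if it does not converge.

-1

F'(u) = 30u(u - 1)(u + 1)(u + 4), so F'(-2) = -360.
Gradient descent moves in the -F' direction, i.e. u is increasing.
The nearest critical point in that direction is u = -1, where F'' = 180 > 0 (a local minimum). The iterate converges there.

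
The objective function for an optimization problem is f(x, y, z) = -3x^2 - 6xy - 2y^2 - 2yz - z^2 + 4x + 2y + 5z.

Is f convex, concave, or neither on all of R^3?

neither

f is quadratic, so its Hessian is the constant matrix H = [[-6, -6, 0], [-6, -4, -2], [0, -2, -2]].
Leading principal minors: -6, -12, 48.
Neither pattern holds ⇒ H is indefinite ⇒ neither convex nor concave.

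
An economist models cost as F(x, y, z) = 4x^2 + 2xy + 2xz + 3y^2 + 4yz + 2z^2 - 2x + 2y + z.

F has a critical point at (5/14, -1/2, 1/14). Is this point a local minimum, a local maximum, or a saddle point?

The Hessian is constant: H = [[8, 2, 2], [2, 6, 4], [2, 4, 4]].
Leading principal minors: Δ₁ = 8, Δ₂ = 44, Δ₃ = 56.
All leading minors are positive, so H is positive definite: a local minimum.

local minimum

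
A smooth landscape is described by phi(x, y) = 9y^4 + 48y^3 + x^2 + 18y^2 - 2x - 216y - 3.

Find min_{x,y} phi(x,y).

phi(x,y) separates as P(x) + Q(y) − 3, so its minimum is min P + min Q − 3.
P'(x) = 2x - 2 vanishes at x ∈ {1}; Q'(y) = 36(y - 1)(y + 2)(y + 3) vanishes at y ∈ {-3, -2, 1}.
Local minima of P (where P''>0): P(1)=-1. Local minima of Q: Q(-3)=243, Q(1)=-141.
So the global minimum of phi is P(1) + Q(1) − 3 = -1 − 141 − 3 = -145, attained at (1, 1).

-145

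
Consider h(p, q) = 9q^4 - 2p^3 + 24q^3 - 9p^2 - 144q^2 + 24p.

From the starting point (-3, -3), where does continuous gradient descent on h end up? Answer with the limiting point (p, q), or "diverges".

(-4, -4)

h is separable, so gradient descent decouples: p follows -∂h/∂p, q follows -∂h/∂q.
∂h/∂p = -6(p - 1)(p + 4); at p=-3 this is 24, so p decreases.
∂h/∂q = 36q(q - 2)(q + 4); at q=-3 this is 540, so q decreases.
p converges to its nearest critical value -4 (a local min of the p-part); q converges to -4. The iterate converges to (-4, -4).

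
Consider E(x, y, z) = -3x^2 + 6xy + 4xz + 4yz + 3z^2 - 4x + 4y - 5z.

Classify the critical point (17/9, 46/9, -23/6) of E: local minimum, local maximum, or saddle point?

saddle point

The Hessian is constant: H = [[-6, 6, 4], [6, 0, 4], [4, 4, 6]].
Leading principal minors: Δ₁ = -6, Δ₂ = -36, Δ₃ = 72.
The minors fit neither the all-positive nor the alternating-sign pattern, so H is indefinite: a saddle point.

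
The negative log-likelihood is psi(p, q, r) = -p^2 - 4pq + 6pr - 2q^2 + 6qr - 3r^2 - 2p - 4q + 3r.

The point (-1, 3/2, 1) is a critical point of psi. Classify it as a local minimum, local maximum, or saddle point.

The Hessian is constant: H = [[-2, -4, 6], [-4, -4, 6], [6, 6, -6]].
Leading principal minors: Δ₁ = -2, Δ₂ = -8, Δ₃ = -24.
The minors fit neither the all-positive nor the alternating-sign pattern, so H is indefinite: a saddle point.

saddle point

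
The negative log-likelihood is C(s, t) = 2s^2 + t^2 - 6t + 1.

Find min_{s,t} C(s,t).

C(s,t) separates as P(s) + Q(t) + 1, so its minimum is min P + min Q + 1.
P'(s) = 4s vanishes at s ∈ {0}; Q'(t) = 2(t - 3) vanishes at t ∈ {3}.
Local minima of P (where P''>0): P(0)=0. Local minima of Q: Q(3)=-9.
So the global minimum of C is P(0) + Q(3) + 1 = 0 − 9 + 1 = -8, attained at (0, 3).

-8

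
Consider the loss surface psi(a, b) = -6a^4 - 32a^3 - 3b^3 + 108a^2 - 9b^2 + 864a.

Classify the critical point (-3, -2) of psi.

The mixed partial ∂²psi/∂a∂b is 0, so the Hessian at any point is diag(psi_aa, psi_bb) = diag(24(-3a^2 - 8a + 9), -18(b + 1)).
At (-3, -2): H = diag(144, 18).
Both eigenvalues are positive, so H is positive definite: a local minimum.

local minimum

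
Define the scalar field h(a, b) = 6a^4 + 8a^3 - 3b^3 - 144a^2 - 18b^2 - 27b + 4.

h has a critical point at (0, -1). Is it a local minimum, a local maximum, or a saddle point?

The mixed partial ∂²h/∂a∂b is 0, so the Hessian at any point is diag(h_aa, h_bb) = diag(24(3a^2 + 2a - 12), -18(b + 2)).
At (0, -1): H = diag(-288, -18).
Both eigenvalues are negative, so H is negative definite: a local maximum.

local maximum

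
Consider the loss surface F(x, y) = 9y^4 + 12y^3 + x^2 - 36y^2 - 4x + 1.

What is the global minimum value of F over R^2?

F(x,y) separates as P(x) + Q(y) + 1, so its minimum is min P + min Q + 1.
P'(x) = 2x - 4 vanishes at x ∈ {2}; Q'(y) = 36y(y - 1)(y + 2) vanishes at y ∈ {-2, 0, 1}.
Local minima of P (where P''>0): P(2)=-4. Local minima of Q: Q(-2)=-96, Q(1)=-15.
So the global minimum of F is P(2) + Q(-2) + 1 = -4 − 96 + 1 = -99, attained at (2, -2).

-99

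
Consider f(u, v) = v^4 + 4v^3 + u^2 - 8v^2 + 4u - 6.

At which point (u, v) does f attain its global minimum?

(-2, -4)

f(u,v) separates as P(u) + Q(v) − 6, so its minimum is min P + min Q − 6.
P'(u) = 2u + 4 vanishes at u ∈ {-2}; Q'(v) = 4v(v - 1)(v + 4) vanishes at v ∈ {-4, 0, 1}.
Local minima of P (where P''>0): P(-2)=-4. Local minima of Q: Q(-4)=-128, Q(1)=-3.
So the global minimum of f is P(-2) + Q(-4) − 6 = -4 − 128 − 6 = -138, attained at (-2, -4).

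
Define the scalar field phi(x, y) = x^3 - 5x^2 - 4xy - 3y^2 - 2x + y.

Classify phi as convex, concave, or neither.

neither

The term x^3 is cubic, so the Hessian is not constant.
∂²phi/∂x² = 6x - 10, which takes both signs as x varies (negative for sufficiently negative x). A diagonal entry of the Hessian changing sign means the Hessian is neither positive- nor negative-semidefinite on all of R^2.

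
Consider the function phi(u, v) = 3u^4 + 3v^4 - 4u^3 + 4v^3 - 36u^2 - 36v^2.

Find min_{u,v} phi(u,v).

phi(u,v) separates as P(u) + Q(v), so its minimum is min P + min Q.
P'(u) = 12u(u - 3)(u + 2) vanishes at u ∈ {-2, 0, 3}; Q'(v) = 12v(v - 2)(v + 3) vanishes at v ∈ {-3, 0, 2}.
Local minima of P (where P''>0): P(-2)=-64, P(3)=-189. Local minima of Q: Q(-3)=-189, Q(2)=-64.
So the global minimum of phi is P(3) + Q(-3) = -189 − 189 = -378, attained at (3, -3).

-378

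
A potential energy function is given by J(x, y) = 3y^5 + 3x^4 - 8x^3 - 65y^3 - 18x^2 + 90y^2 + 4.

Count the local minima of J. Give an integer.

J separates as a function of x plus a function of y, so ∇J=0 decouples.
∂J/∂x = 12x(x - 3)(x + 1) = 0 at x ∈ {-1, 0, 3}; ∂J/∂y = 15y(y - 3)(y - 1)(y + 4) = 0 at y ∈ {-4, 0, 1, 3}.
The Hessian is diagonal: diag(J_xx, J_yy). Second derivatives: J_xx(-1)=48, J_xx(0)=-36, J_xx(3)=144; J_yy(-4)=-2100, J_yy(0)=180, J_yy(1)=-150, J_yy(3)=630.
Local minima occur where both diagonal entries positive: (-1, 0), (-1, 3), (3, 0), (3, 3). Count: 4.

4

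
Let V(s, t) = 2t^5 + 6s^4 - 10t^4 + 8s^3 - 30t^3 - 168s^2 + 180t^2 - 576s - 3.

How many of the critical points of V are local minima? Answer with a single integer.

4

V separates as a function of s plus a function of t, so ∇V=0 decouples.
∂V/∂s = 24(s - 4)(s + 2)(s + 3) = 0 at s ∈ {-3, -2, 4}; ∂V/∂t = 10t(t - 4)(t - 3)(t + 3) = 0 at t ∈ {-3, 0, 3, 4}.
The Hessian is diagonal: diag(V_ss, V_tt). Second derivatives: V_ss(-3)=168, V_ss(-2)=-144, V_ss(4)=1008; V_tt(-3)=-1260, V_tt(0)=360, V_tt(3)=-180, V_tt(4)=280.
Local minima occur where both diagonal entries positive: (-3, 0), (-3, 4), (4, 0), (4, 4). Count: 4.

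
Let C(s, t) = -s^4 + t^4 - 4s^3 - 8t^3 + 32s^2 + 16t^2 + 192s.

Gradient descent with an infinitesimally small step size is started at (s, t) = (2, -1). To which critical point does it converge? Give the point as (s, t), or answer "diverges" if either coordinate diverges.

(-3, 0)

C is separable, so gradient descent decouples: s follows -∂C/∂s, t follows -∂C/∂t.
∂C/∂s = -4(s - 4)(s + 3)(s + 4); at s=2 this is 240, so s decreases.
∂C/∂t = 4t(t - 4)(t - 2); at t=-1 this is -60, so t increases.
s converges to its nearest critical value -3 (a local min of the s-part); t converges to 0. The iterate converges to (-3, 0).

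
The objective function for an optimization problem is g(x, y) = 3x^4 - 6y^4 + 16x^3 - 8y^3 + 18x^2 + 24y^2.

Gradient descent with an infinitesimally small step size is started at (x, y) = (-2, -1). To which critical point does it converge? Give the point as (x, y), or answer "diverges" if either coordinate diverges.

(-3, 0)

g is separable, so gradient descent decouples: x follows -∂g/∂x, y follows -∂g/∂y.
∂g/∂x = 12x(x + 1)(x + 3); at x=-2 this is 24, so x decreases.
∂g/∂y = -24y(y - 1)(y + 2); at y=-1 this is -48, so y increases.
x converges to its nearest critical value -3 (a local min of the x-part); y converges to 0. The iterate converges to (-3, 0).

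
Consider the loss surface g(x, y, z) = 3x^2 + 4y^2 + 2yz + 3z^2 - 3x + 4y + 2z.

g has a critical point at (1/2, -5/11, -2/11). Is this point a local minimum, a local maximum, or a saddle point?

The Hessian is constant: H = [[6, 0, 0], [0, 8, 2], [0, 2, 6]].
Leading principal minors: Δ₁ = 6, Δ₂ = 48, Δ₃ = 264.
All leading minors are positive, so H is positive definite: a local minimum.

local minimum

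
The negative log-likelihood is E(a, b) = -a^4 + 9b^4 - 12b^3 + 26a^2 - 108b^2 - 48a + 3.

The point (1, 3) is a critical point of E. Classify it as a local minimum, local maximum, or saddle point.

local minimum

The mixed partial ∂²E/∂a∂b is 0, so the Hessian at any point is diag(E_aa, E_bb) = diag(4(-3a^2 + 13), 36(3b^2 - 2b - 6)).
At (1, 3): H = diag(40, 540).
Both eigenvalues are positive, so H is positive definite: a local minimum.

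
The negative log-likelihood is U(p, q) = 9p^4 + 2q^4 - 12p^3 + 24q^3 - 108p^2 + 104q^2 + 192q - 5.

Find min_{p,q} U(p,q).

-700

U(p,q) separates as A(p) + B(q) − 5, so its minimum is min A + min B − 5.
A'(p) = 36p(p - 3)(p + 2) vanishes at p ∈ {-2, 0, 3}; B'(q) = 8(q + 2)(q + 3)(q + 4) vanishes at q ∈ {-4, -3, -2}.
Local minima of A (where A''>0): A(-2)=-192, A(3)=-567. Local minima of B: B(-4)=-128, B(-2)=-128.
So the global minimum of U is A(3) + B(-4) − 5 = -567 − 128 − 5 = -700, attained at (3, -4).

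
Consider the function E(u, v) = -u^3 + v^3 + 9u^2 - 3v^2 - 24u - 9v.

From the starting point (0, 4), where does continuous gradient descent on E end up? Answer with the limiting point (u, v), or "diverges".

(2, 3)

E is separable, so gradient descent decouples: u follows -∂E/∂u, v follows -∂E/∂v.
∂E/∂u = -3(u - 4)(u - 2); at u=0 this is -24, so u increases.
∂E/∂v = 3(v - 3)(v + 1); at v=4 this is 15, so v decreases.
u converges to its nearest critical value 2 (a local min of the u-part); v converges to 3. The iterate converges to (2, 3).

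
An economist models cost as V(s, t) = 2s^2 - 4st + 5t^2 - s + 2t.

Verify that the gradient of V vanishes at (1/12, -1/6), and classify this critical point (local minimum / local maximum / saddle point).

∇V = (4s - 4t - 1, -4s + 10t + 2); substituting (1/12, -1/6) gives ∇V = (0, 0), so (1/12, -1/6) is indeed a critical point.
The Hessian of V is constant: H = [[4, -4], [-4, 10]].
det(H) = 4·10 − (-4)² = 24.
det(H) > 0 and tr(H) = 14 > 0, so H is positive definite and the point is a local minimum.

local minimum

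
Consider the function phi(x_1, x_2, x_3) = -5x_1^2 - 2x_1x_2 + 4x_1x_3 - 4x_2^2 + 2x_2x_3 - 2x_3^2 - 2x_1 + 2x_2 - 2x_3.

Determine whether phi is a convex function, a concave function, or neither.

phi is quadratic, so its Hessian is the constant matrix H = [[-10, -2, 4], [-2, -8, 2], [4, 2, -4]].
Leading principal minors: -10, 76, -168.
Signs alternate −, +, − ⇒ H ≺ 0 ⇒ concave.

concave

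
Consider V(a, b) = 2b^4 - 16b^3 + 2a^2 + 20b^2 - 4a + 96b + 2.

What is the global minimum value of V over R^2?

-58

V(a,b) separates as P(a) + Q(b) + 2, so its minimum is min P + min Q + 2.
P'(a) = 4a - 4 vanishes at a ∈ {1}; Q'(b) = 8(b - 4)(b - 3)(b + 1) vanishes at b ∈ {-1, 3, 4}.
Local minima of P (where P''>0): P(1)=-2. Local minima of Q: Q(-1)=-58, Q(4)=192.
So the global minimum of V is P(1) + Q(-1) + 2 = -2 − 58 + 2 = -58, attained at (1, -1).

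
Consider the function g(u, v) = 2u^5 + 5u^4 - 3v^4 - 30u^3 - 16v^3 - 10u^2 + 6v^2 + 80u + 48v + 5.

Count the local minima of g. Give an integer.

g separates as a function of u plus a function of v, so ∇g=0 decouples.
∂g/∂u = 10(u - 2)(u - 1)(u + 1)(u + 4) = 0 at u ∈ {-4, -1, 1, 2}; ∂g/∂v = -12(v - 1)(v + 1)(v + 4) = 0 at v ∈ {-4, -1, 1}.
The Hessian is diagonal: diag(g_uu, g_vv). Second derivatives: g_uu(-4)=-900, g_uu(-1)=180, g_uu(1)=-100, g_uu(2)=180; g_vv(-4)=-180, g_vv(-1)=72, g_vv(1)=-120.
Local minima occur where both diagonal entries positive: (-1, -1), (2, -1). Count: 2.

2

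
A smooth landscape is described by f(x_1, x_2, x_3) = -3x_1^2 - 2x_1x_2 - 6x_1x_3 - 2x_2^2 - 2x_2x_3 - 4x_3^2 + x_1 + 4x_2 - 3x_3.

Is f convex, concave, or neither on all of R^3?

concave

f is quadratic, so its Hessian is the constant matrix H = [[-6, -2, -6], [-2, -4, -2], [-6, -2, -8]].
Leading principal minors: -6, 20, -40.
Signs alternate −, +, − ⇒ H ≺ 0 ⇒ concave.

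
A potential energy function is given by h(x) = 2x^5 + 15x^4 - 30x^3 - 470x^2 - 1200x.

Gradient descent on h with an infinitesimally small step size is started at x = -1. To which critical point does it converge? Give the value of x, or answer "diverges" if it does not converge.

h'(x) = 10(x - 4)(x + 2)(x + 3)(x + 5), so h'(-1) = -400.
Gradient descent moves in the -h' direction, i.e. x is increasing.
The nearest critical point in that direction is x = 4, where h'' = 3780 > 0 (a local minimum). The iterate converges there.

4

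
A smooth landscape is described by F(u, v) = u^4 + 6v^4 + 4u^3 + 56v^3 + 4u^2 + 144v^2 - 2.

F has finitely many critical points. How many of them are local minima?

F separates as a function of u plus a function of v, so ∇F=0 decouples.
∂F/∂u = 4u(u + 1)(u + 2) = 0 at u ∈ {-2, -1, 0}; ∂F/∂v = 24v(v + 3)(v + 4) = 0 at v ∈ {-4, -3, 0}.
The Hessian is diagonal: diag(F_uu, F_vv). Second derivatives: F_uu(-2)=8, F_uu(-1)=-4, F_uu(0)=8; F_vv(-4)=96, F_vv(-3)=-72, F_vv(0)=288.
Local minima occur where both diagonal entries positive: (-2, -4), (-2, 0), (0, -4), (0, 0). Count: 4.

4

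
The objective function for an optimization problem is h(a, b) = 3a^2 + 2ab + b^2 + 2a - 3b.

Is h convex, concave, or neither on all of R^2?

convex

h is quadratic, so its Hessian is the constant matrix H = [[6, 2], [2, 2]].
det(H) = 8, tr(H) = 8.
det(H) > 0 and tr(H) > 0, so H is positive definite everywhere: convex.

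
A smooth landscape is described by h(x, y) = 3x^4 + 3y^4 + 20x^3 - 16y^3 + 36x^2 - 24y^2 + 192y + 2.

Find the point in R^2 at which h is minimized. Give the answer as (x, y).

(0, -2)

h(x,y) separates as P(x) + Q(y) + 2, so its minimum is min P + min Q + 2.
P'(x) = 12x(x + 2)(x + 3) vanishes at x ∈ {-3, -2, 0}; Q'(y) = 12(y - 4)(y - 2)(y + 2) vanishes at y ∈ {-2, 2, 4}.
Local minima of P (where P''>0): P(-3)=27, P(0)=0. Local minima of Q: Q(-2)=-304, Q(4)=128.
So the global minimum of h is P(0) + Q(-2) + 2 = 0 − 304 + 2 = -302, attained at (0, -2).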